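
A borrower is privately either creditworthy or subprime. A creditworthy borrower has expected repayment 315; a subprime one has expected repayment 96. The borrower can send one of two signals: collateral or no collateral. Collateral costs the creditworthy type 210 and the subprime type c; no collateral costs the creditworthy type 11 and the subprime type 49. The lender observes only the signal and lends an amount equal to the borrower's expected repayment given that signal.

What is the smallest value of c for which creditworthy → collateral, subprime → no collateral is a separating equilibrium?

268

Under separation: collateral → creditworthy (pays 315); no collateral → subprime (pays 96).
Creditworthy: 315 − 210 = 105 ≥ 96 − 11 = 85. Holds regardless of c. ✓
Subprime: 96 − 49 ≥ 315 − c, so c ≥ 315 − 47 = 268.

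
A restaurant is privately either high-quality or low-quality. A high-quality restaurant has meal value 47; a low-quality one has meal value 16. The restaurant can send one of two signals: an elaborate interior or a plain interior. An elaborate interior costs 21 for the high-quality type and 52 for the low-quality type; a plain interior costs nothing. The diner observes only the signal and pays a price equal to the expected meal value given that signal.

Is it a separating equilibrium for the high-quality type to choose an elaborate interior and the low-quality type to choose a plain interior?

Under separation the diner infers type exactly: elaborate interior → high-quality (pays 47), plain interior → low-quality (pays 16).
High-quality: elaborate interior gives 47 − 21 = 26; plain interior gives 16 − 0 = 16. No deviation. ✓
Low-quality: plain interior gives 16 − 0 = 16; elaborate interior gives 47 − 52 = -5. No deviation. ✓
Both incentive constraints hold.

Yes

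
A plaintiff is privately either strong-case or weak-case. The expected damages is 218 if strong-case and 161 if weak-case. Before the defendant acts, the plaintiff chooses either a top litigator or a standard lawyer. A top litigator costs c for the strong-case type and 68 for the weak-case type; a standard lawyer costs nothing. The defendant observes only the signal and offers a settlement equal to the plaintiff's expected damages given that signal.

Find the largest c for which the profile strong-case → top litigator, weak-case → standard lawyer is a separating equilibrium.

57

Under separation: top litigator → strong-case (pays 218); standard lawyer → weak-case (pays 161).
Weak-case: 161 − 0 = 161 ≥ 218 − 68 = 150. Holds regardless of c. ✓
Strong-case: 218 − c ≥ 161 − 0, so c ≤ 218 − 161 = 57.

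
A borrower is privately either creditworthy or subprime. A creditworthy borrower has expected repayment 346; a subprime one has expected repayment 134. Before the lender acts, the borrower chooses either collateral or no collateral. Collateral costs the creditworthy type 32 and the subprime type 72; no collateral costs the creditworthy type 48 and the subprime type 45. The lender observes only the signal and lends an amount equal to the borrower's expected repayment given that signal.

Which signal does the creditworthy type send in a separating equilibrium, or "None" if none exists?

None

Try creditworthy → collateral, subprime → no collateral:
  Under separation the lender infers type exactly: collateral → creditworthy (pays 346), no collateral → subprime (pays 134).
  Creditworthy: collateral gives 346 − 32 = 314; no collateral gives 134 − 48 = 86. No deviation. ✓
  Subprime: no collateral gives 134 − 45 = 89; collateral gives 346 − 72 = 274. Would deviate. ✗
Try creditworthy → no collateral, subprime → collateral:
  Under separation the lender infers type exactly: no collateral → creditworthy (pays 346), collateral → subprime (pays 134).
  Creditworthy: no collateral gives 346 − 48 = 298; collateral gives 134 − 32 = 102. No deviation. ✓
  Subprime: collateral gives 134 − 72 = 62; no collateral gives 346 − 45 = 301. Would deviate. ✗
Neither assignment is incentive-compatible.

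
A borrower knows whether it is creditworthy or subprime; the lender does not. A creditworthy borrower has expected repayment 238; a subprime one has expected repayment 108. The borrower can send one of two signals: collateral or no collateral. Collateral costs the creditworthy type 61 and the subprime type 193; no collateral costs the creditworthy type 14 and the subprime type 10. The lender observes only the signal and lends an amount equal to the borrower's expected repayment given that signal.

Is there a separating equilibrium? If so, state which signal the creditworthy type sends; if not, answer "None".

collateral

Try creditworthy → collateral, subprime → no collateral:
  If types separate, collateral earns payment 238 and no collateral earns 108.
  Creditworthy: collateral gives 238 − 61 = 177; no collateral gives 108 − 14 = 94. No deviation. ✓
  Subprime: no collateral gives 108 − 10 = 98; collateral gives 238 − 193 = 45. No deviation. ✓
Both hold — the creditworthy type sends collateral.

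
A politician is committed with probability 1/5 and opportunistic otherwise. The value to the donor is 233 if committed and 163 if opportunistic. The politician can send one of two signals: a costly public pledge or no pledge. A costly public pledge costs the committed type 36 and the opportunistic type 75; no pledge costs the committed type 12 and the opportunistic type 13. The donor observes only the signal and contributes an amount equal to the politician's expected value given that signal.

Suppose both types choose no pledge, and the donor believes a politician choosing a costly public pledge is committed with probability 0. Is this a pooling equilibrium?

Yes

On the equilibrium path (no pledge) the donor holds the prior 1/5 and pays 1/5·233 + 4/5·163 = 177. Off-path (pledge) belief 0 gives 0·233 + 1·163 = 163.
Committed: no pledge gives 177 − 12 = 165; pledge gives 163 − 36 = 127. Stays. ✓
Opportunistic: no pledge gives 177 − 13 = 164; pledge gives 163 − 75 = 88. Stays. ✓
Beliefs are Bayes-consistent on-path and both types best-respond.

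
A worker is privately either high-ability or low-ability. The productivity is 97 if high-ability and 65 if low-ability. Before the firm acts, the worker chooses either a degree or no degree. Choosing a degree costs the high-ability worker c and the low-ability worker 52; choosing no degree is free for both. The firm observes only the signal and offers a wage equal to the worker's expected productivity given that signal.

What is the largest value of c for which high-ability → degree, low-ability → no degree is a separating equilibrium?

32

Under separation: degree → high-ability (pays 97); no degree → low-ability (pays 65).
Low-ability: 65 − 0 = 65 ≥ 97 − 52 = 45. Holds regardless of c. ✓
High-ability: 97 − c ≥ 65 − 0, so c ≤ 97 − 65 = 32.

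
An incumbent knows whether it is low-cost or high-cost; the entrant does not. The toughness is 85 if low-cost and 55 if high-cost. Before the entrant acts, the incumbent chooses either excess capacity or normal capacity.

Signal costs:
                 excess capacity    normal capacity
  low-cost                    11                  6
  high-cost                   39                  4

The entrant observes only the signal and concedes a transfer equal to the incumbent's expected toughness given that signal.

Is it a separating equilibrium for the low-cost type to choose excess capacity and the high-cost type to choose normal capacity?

If types separate, excess capacity earns payment 85 and normal capacity earns 55.
Low-cost: excess capacity gives 85 − 11 = 74; normal capacity gives 55 − 6 = 49. No deviation. ✓
High-cost: normal capacity gives 55 − 4 = 51; excess capacity gives 85 − 39 = 46. No deviation. ✓
Neither type gains from mimicking the other.

Yes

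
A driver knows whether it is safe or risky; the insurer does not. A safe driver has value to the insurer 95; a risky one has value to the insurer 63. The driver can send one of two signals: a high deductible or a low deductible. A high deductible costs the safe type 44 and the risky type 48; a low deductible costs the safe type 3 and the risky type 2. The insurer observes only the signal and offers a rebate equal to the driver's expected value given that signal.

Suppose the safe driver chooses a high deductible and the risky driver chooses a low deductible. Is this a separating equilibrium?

Under separation the insurer infers type exactly: high deductible → safe (pays 95), low deductible → risky (pays 63).
Safe: high deductible gives 95 − 44 = 51; low deductible gives 63 − 3 = 60. Would deviate. ✗
Risky: low deductible gives 63 − 2 = 61; high deductible gives 95 − 48 = 47. No deviation. ✓

No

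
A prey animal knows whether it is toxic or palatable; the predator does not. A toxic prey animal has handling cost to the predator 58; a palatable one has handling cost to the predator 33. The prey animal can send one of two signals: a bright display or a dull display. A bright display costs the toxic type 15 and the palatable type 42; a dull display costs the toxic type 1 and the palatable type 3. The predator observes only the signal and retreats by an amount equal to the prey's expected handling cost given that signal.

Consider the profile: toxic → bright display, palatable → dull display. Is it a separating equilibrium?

If types separate, bright display earns payment 58 and dull display earns 33.
Toxic: bright display gives 58 − 15 = 43; dull display gives 33 − 1 = 32. No deviation. ✓
Palatable: dull display gives 33 − 3 = 30; bright display gives 58 − 42 = 16. No deviation. ✓
Both incentive constraints hold.

Yes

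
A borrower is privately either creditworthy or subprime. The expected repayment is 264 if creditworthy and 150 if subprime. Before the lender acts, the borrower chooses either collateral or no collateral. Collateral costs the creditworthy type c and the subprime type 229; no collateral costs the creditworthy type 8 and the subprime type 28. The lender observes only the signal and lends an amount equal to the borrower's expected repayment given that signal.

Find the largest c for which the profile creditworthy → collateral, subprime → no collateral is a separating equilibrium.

122

Under separation: collateral → creditworthy (pays 264); no collateral → subprime (pays 150).
Subprime: 150 − 28 = 122 ≥ 264 − 229 = 35. Holds regardless of c. ✓
Creditworthy: 264 − c ≥ 150 − 8, so c ≤ 264 − 142 = 122.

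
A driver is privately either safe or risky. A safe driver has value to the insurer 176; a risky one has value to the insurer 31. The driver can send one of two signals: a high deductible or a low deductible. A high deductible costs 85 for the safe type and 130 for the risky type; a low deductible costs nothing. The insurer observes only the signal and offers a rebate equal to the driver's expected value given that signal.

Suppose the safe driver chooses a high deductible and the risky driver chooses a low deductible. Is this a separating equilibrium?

No

If types separate, high deductible earns payment 176 and low deductible earns 31.
Safe: high deductible gives 176 − 85 = 91; low deductible gives 31 − 0 = 31. No deviation. ✓
Risky: low deductible gives 31 − 0 = 31; high deductible gives 176 − 130 = 46. Would deviate. ✗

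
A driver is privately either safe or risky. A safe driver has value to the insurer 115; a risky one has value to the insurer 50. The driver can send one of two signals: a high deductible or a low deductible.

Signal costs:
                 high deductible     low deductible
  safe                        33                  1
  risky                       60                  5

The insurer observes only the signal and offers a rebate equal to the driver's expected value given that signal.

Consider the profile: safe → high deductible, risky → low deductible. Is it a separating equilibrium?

No

If types separate, high deductible earns payment 115 and low deductible earns 50.
Safe: high deductible gives 115 − 33 = 82; low deductible gives 50 − 1 = 49. No deviation. ✓
Risky: low deductible gives 50 − 5 = 45; high deductible gives 115 − 60 = 55. Would deviate. ✗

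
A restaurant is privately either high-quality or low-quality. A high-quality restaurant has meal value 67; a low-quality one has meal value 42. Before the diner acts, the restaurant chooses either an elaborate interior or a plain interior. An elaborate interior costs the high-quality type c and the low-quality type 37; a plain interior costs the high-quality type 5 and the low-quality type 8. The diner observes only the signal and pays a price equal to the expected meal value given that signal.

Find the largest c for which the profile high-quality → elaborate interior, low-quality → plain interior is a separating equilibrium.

30

Under separation: elaborate interior → high-quality (pays 67); plain interior → low-quality (pays 42).
Low-quality: 42 − 8 = 34 ≥ 67 − 37 = 30. Holds regardless of c. ✓
High-quality: 67 − c ≥ 42 − 5, so c ≤ 67 − 37 = 30.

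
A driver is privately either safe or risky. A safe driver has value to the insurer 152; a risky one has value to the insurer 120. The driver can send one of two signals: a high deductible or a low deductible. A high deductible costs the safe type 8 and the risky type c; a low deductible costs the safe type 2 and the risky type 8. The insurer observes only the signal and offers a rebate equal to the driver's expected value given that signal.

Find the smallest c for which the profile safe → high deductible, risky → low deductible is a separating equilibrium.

Under separation: high deductible → safe (pays 152); low deductible → risky (pays 120).
Safe: 152 − 8 = 144 ≥ 120 − 2 = 118. Holds regardless of c. ✓
Risky: 120 − 8 ≥ 152 − c, so c ≥ 152 − 112 = 40.

40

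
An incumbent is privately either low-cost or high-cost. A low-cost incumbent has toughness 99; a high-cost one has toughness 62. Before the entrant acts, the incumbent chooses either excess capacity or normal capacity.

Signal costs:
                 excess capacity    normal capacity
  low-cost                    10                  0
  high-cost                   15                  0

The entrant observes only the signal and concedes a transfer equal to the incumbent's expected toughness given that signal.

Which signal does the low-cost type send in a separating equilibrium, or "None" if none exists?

None

Try low-cost → excess capacity, high-cost → normal capacity:
  Under separation the entrant infers type exactly: excess capacity → low-cost (pays 99), normal capacity → high-cost (pays 62).
  Low-cost: excess capacity gives 99 − 10 = 89; normal capacity gives 62 − 0 = 62. No deviation. ✓
  High-cost: normal capacity gives 62 − 0 = 62; excess capacity gives 99 − 15 = 84. Would deviate. ✗
Try low-cost → normal capacity, high-cost → excess capacity:
  Under separation the entrant infers type exactly: normal capacity → low-cost (pays 99), excess capacity → high-cost (pays 62).
  Low-cost: normal capacity gives 99 − 0 = 99; excess capacity gives 62 − 10 = 52. No deviation. ✓
  High-cost: excess capacity gives 62 − 15 = 47; normal capacity gives 99 − 0 = 99. Would deviate. ✗
Neither assignment is incentive-compatible.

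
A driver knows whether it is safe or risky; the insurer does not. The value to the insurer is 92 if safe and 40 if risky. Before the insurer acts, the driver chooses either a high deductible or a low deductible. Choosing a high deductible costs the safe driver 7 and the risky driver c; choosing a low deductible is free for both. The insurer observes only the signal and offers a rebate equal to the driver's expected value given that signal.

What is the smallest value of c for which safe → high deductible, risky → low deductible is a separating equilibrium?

52

Under separation: high deductible → safe (pays 92); low deductible → risky (pays 40).
Safe: 92 − 7 = 85 ≥ 40 − 0 = 40. Holds regardless of c. ✓
Risky: 40 − 0 ≥ 92 − c, so c ≥ 92 − 40 = 52.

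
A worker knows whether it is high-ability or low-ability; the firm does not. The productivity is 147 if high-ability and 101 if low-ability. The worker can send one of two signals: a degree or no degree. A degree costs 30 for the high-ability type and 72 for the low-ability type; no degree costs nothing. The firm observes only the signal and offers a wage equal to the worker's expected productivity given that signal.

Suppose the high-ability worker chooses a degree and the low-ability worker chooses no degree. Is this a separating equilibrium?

If types separate, degree earns payment 147 and no degree earns 101.
High-ability: degree gives 147 − 30 = 117; no degree gives 101 − 0 = 101. No deviation. ✓
Low-ability: no degree gives 101 − 0 = 101; degree gives 147 − 72 = 75. No deviation. ✓
Both incentive constraints hold.

Yes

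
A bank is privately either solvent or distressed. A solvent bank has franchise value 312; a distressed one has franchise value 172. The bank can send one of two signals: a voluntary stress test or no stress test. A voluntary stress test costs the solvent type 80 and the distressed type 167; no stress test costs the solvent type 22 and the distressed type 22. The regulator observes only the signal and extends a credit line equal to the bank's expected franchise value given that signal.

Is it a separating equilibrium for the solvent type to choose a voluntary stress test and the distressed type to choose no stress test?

If types separate, stress test earns payment 312 and no stress test earns 172.
Solvent: stress test gives 312 − 80 = 232; no stress test gives 172 − 22 = 150. No deviation. ✓
Distressed: no stress test gives 172 − 22 = 150; stress test gives 312 − 167 = 145. No deviation. ✓
Neither type gains from mimicking the other.

Yes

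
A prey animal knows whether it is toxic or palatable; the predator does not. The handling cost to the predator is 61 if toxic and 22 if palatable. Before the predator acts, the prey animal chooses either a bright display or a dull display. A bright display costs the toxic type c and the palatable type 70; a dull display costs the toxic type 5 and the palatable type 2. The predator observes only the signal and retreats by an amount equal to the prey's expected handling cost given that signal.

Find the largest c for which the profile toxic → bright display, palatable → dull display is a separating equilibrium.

44

Under separation: bright display → toxic (pays 61); dull display → palatable (pays 22).
Palatable: 22 − 2 = 20 ≥ 61 − 70 = -9. Holds regardless of c. ✓
Toxic: 61 − c ≥ 22 − 5, so c ≤ 61 − 17 = 44.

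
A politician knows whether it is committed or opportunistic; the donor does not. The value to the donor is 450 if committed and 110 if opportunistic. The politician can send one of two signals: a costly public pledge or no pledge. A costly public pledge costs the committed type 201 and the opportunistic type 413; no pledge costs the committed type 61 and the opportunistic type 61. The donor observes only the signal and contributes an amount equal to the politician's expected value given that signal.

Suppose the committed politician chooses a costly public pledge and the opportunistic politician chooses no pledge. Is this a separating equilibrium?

If types separate, pledge earns payment 450 and no pledge earns 110.
Committed: pledge gives 450 − 201 = 249; no pledge gives 110 − 61 = 49. No deviation. ✓
Opportunistic: no pledge gives 110 − 61 = 49; pledge gives 450 − 413 = 37. No deviation. ✓
Both incentive constraints hold.

Yes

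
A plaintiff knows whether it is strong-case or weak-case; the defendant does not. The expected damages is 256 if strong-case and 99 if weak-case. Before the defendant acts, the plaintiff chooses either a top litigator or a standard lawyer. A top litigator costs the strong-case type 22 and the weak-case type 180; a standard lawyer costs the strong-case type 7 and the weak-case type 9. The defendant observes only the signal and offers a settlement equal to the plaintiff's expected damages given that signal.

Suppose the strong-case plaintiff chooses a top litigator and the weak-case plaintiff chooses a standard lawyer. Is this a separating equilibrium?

Under separation the defendant infers type exactly: top litigator → strong-case (pays 256), standard lawyer → weak-case (pays 99).
Strong-case: top litigator gives 256 − 22 = 234; standard lawyer gives 99 − 7 = 92. No deviation. ✓
Weak-case: standard lawyer gives 99 − 9 = 90; top litigator gives 256 − 180 = 76. No deviation. ✓
Both incentive constraints hold.

Yes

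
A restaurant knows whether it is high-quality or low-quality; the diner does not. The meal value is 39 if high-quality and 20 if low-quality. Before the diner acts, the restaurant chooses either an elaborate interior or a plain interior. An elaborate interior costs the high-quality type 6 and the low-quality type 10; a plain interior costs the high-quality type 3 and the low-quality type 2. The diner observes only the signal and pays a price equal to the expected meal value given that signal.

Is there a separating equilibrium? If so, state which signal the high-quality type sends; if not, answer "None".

Try high-quality → elaborate interior, low-quality → plain interior:
  If types separate, elaborate interior earns payment 39 and plain interior earns 20.
  High-quality: elaborate interior gives 39 − 6 = 33; plain interior gives 20 − 3 = 17. No deviation. ✓
  Low-quality: plain interior gives 20 − 2 = 18; elaborate interior gives 39 − 10 = 29. Would deviate. ✗
Try high-quality → plain interior, low-quality → elaborate interior:
  If types separate, plain interior earns payment 39 and elaborate interior earns 20.
  High-quality: plain interior gives 39 − 3 = 36; elaborate interior gives 20 − 6 = 14. No deviation. ✓
  Low-quality: elaborate interior gives 20 − 10 = 10; plain interior gives 39 − 2 = 37. Would deviate. ✗
Neither assignment is incentive-compatible.

None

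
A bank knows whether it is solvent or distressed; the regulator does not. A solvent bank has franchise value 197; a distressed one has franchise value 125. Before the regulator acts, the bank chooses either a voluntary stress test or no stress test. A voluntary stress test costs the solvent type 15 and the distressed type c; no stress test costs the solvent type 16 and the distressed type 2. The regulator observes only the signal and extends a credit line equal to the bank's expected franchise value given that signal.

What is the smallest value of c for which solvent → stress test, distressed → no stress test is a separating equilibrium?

74

Under separation: stress test → solvent (pays 197); no stress test → distressed (pays 125).
Solvent: 197 − 15 = 182 ≥ 125 − 16 = 109. Holds regardless of c. ✓
Distressed: 125 − 2 ≥ 197 − c, so c ≥ 197 − 123 = 74.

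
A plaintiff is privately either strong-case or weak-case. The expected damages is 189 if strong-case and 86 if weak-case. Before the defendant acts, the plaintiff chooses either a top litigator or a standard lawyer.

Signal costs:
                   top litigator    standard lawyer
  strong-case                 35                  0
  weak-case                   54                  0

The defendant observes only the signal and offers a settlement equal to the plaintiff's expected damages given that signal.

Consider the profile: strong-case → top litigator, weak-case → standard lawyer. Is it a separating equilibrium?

No

If types separate, top litigator earns payment 189 and standard lawyer earns 86.
Strong-case: top litigator gives 189 − 35 = 154; standard lawyer gives 86 − 0 = 86. No deviation. ✓
Weak-case: standard lawyer gives 86 − 0 = 86; top litigator gives 189 − 54 = 135. Would deviate. ✗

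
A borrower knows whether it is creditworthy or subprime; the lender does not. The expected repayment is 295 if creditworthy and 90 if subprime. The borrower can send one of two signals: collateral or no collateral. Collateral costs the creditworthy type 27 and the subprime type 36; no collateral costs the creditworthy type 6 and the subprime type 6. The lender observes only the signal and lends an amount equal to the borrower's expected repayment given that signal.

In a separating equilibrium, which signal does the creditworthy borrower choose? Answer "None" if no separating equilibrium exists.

None

Try creditworthy → collateral, subprime → no collateral:
  If types separate, collateral earns payment 295 and no collateral earns 90.
  Creditworthy: collateral gives 295 − 27 = 268; no collateral gives 90 − 6 = 84. No deviation. ✓
  Subprime: no collateral gives 90 − 6 = 84; collateral gives 295 − 36 = 259. Would deviate. ✗
Try creditworthy → no collateral, subprime → collateral:
  If types separate, no collateral earns payment 295 and collateral earns 90.
  Creditworthy: no collateral gives 295 − 6 = 289; collateral gives 90 − 27 = 63. No deviation. ✓
  Subprime: collateral gives 90 − 36 = 54; no collateral gives 295 − 6 = 289. Would deviate. ✗
Neither assignment is incentive-compatible.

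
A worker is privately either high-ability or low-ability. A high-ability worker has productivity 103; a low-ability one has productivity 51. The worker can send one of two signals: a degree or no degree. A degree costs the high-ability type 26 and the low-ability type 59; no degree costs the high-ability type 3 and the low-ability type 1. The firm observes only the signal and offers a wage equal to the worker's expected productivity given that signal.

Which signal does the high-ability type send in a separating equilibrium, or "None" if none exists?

degree

Try high-ability → degree, low-ability → no degree:
  Under separation the firm infers type exactly: degree → high-ability (pays 103), no degree → low-ability (pays 51).
  High-ability: degree gives 103 − 26 = 77; no degree gives 51 − 3 = 48. No deviation. ✓
  Low-ability: no degree gives 51 − 1 = 50; degree gives 103 − 59 = 44. No deviation. ✓
Both hold — the high-ability type sends degree.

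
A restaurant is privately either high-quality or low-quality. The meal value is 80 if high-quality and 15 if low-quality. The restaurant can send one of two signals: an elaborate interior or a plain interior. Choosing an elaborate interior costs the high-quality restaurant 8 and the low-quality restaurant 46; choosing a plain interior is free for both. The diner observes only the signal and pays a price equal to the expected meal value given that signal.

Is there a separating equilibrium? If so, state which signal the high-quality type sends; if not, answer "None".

None

Try high-quality → elaborate interior, low-quality → plain interior:
  If types separate, elaborate interior earns payment 80 and plain interior earns 15.
  High-quality: elaborate interior gives 80 − 8 = 72; plain interior gives 15 − 0 = 15. No deviation. ✓
  Low-quality: plain interior gives 15 − 0 = 15; elaborate interior gives 80 − 46 = 34. Would deviate. ✗
Try high-quality → plain interior, low-quality → elaborate interior:
  If types separate, plain interior earns payment 80 and elaborate interior earns 15.
  High-quality: plain interior gives 80 − 0 = 80; elaborate interior gives 15 − 8 = 7. No deviation. ✓
  Low-quality: elaborate interior gives 15 − 46 = -31; plain interior gives 80 − 0 = 80. Would deviate. ✗
Neither assignment is incentive-compatible.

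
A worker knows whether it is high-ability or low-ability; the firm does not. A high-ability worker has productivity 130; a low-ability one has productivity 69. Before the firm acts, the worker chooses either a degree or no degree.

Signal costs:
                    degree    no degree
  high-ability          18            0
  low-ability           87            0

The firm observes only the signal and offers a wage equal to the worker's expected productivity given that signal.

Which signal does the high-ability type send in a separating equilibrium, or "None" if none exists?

degree

Try high-ability → degree, low-ability → no degree:
  Under separation the firm infers type exactly: degree → high-ability (pays 130), no degree → low-ability (pays 69).
  High-ability: degree gives 130 − 18 = 112; no degree gives 69 − 0 = 69. No deviation. ✓
  Low-ability: no degree gives 69 − 0 = 69; degree gives 130 − 87 = 43. No deviation. ✓
Both hold — the high-ability type sends degree.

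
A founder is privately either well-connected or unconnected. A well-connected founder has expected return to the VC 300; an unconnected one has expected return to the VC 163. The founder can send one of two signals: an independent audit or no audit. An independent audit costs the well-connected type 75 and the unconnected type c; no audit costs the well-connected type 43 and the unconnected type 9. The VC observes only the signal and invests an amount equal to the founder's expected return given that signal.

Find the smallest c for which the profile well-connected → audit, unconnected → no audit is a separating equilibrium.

146

Under separation: audit → well-connected (pays 300); no audit → unconnected (pays 163).
Well-connected: 300 − 75 = 225 ≥ 163 − 43 = 120. Holds regardless of c. ✓
Unconnected: 163 − 9 ≥ 300 − c, so c ≥ 300 − 154 = 146.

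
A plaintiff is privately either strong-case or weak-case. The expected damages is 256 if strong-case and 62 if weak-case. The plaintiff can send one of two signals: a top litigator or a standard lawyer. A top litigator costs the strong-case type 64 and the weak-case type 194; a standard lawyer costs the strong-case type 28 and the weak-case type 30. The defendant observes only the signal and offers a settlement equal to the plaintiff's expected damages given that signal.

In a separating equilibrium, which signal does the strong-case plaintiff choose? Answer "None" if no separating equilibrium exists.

Try strong-case → top litigator, weak-case → standard lawyer:
  If types separate, top litigator earns payment 256 and standard lawyer earns 62.
  Strong-case: top litigator gives 256 − 64 = 192; standard lawyer gives 62 − 28 = 34. No deviation. ✓
  Weak-case: standard lawyer gives 62 − 30 = 32; top litigator gives 256 − 194 = 62. Would deviate. ✗
Try strong-case → standard lawyer, weak-case → top litigator:
  If types separate, standard lawyer earns payment 256 and top litigator earns 62.
  Strong-case: standard lawyer gives 256 − 28 = 228; top litigator gives 62 − 64 = -2. No deviation. ✓
  Weak-case: top litigator gives 62 − 194 = -132; standard lawyer gives 256 − 30 = 226. Would deviate. ✗
Neither assignment is incentive-compatible.

None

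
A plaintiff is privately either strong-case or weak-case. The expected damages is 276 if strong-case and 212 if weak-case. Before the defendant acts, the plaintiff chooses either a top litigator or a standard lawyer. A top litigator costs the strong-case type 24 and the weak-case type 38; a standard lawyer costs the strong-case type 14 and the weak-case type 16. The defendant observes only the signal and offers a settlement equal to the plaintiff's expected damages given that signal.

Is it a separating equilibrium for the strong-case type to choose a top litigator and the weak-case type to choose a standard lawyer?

If types separate, top litigator earns payment 276 and standard lawyer earns 212.
Strong-case: top litigator gives 276 − 24 = 252; standard lawyer gives 212 − 14 = 198. No deviation. ✓
Weak-case: standard lawyer gives 212 − 16 = 196; top litigator gives 276 − 38 = 238. Would deviate. ✗

No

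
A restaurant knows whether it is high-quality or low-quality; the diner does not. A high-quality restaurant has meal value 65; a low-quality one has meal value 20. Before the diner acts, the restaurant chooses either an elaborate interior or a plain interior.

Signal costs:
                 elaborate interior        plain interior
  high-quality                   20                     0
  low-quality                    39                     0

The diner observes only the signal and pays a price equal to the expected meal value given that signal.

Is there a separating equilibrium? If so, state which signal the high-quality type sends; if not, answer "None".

None

Try high-quality → elaborate interior, low-quality → plain interior:
  If types separate, elaborate interior earns payment 65 and plain interior earns 20.
  High-quality: elaborate interior gives 65 − 20 = 45; plain interior gives 20 − 0 = 20. No deviation. ✓
  Low-quality: plain interior gives 20 − 0 = 20; elaborate interior gives 65 − 39 = 26. Would deviate. ✗
Try high-quality → plain interior, low-quality → elaborate interior:
  If types separate, plain interior earns payment 65 and elaborate interior earns 20.
  High-quality: plain interior gives 65 − 0 = 65; elaborate interior gives 20 − 20 = 0. No deviation. ✓
  Low-quality: elaborate interior gives 20 − 39 = -19; plain interior gives 65 − 0 = 65. Would deviate. ✗
Neither assignment is incentive-compatible.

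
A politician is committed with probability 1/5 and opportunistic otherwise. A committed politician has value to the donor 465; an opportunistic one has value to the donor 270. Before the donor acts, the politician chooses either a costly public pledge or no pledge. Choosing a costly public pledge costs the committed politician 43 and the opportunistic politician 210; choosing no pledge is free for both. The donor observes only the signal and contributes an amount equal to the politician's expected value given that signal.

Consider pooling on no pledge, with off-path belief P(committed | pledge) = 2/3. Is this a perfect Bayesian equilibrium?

No

At the pooled signal (no pledge) the donor holds the prior 1/5 and pays 1/5·465 + 4/5·270 = 309. Off-path (pledge) belief 2/3 gives 2/3·465 + 1/3·270 = 400.
Committed: no pledge gives 309 − 0 = 309; pledge gives 400 − 43 = 357. Deviates. ✗
Opportunistic: no pledge gives 309 − 0 = 309; pledge gives 400 − 210 = 190. Stays. ✓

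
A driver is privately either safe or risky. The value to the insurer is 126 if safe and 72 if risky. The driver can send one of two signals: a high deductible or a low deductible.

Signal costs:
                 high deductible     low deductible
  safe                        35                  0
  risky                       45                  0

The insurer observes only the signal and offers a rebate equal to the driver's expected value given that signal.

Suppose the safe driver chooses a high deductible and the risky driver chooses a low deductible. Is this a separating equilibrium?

If types separate, high deductible earns payment 126 and low deductible earns 72.
Safe: high deductible gives 126 − 35 = 91; low deductible gives 72 − 0 = 72. No deviation. ✓
Risky: low deductible gives 72 − 0 = 72; high deductible gives 126 − 45 = 81. Would deviate. ✗

No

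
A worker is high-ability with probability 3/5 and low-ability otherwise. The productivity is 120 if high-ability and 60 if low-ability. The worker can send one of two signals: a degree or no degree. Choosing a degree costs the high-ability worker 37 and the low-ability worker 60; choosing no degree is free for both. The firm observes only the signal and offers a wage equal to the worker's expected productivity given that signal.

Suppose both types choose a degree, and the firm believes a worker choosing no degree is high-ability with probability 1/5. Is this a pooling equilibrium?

No

At the pooled signal (degree) the firm holds the prior 3/5 and pays 3/5·120 + 2/5·60 = 96. Off-path (no degree) belief 1/5 gives 1/5·120 + 4/5·60 = 72.
High-ability: degree gives 96 − 37 = 59; no degree gives 72 − 0 = 72. Deviates. ✗
Low-ability: degree gives 96 − 60 = 36; no degree gives 72 − 0 = 72. Deviates. ✗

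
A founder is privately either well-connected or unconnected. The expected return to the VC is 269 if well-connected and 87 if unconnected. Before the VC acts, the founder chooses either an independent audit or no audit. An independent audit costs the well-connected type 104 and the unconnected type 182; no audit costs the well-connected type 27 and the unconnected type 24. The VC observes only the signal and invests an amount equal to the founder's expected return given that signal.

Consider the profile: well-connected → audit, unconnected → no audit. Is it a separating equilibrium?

Under separation the VC infers type exactly: audit → well-connected (pays 269), no audit → unconnected (pays 87).
Well-connected: audit gives 269 − 104 = 165; no audit gives 87 − 27 = 60. No deviation. ✓
Unconnected: no audit gives 87 − 24 = 63; audit gives 269 − 182 = 87. Would deviate. ✗

No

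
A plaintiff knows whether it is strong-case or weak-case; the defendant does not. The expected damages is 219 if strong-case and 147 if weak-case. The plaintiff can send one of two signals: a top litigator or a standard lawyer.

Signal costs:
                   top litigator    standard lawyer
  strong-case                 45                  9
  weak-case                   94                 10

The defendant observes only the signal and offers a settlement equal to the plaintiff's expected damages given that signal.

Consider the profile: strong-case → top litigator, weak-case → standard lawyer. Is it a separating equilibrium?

Yes

If types separate, top litigator earns payment 219 and standard lawyer earns 147.
Strong-case: top litigator gives 219 − 45 = 174; standard lawyer gives 147 − 9 = 138. No deviation. ✓
Weak-case: standard lawyer gives 147 − 10 = 137; top litigator gives 219 − 94 = 125. No deviation. ✓
Both incentive constraints hold.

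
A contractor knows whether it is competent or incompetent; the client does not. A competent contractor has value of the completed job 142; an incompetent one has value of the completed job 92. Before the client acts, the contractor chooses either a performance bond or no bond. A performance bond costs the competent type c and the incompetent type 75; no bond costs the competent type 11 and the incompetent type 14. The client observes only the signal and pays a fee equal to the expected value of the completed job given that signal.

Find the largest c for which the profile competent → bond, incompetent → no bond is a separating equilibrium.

Under separation: bond → competent (pays 142); no bond → incompetent (pays 92).
Incompetent: 92 − 14 = 78 ≥ 142 − 75 = 67. Holds regardless of c. ✓
Competent: 142 − c ≥ 92 − 11, so c ≤ 142 − 81 = 61.

61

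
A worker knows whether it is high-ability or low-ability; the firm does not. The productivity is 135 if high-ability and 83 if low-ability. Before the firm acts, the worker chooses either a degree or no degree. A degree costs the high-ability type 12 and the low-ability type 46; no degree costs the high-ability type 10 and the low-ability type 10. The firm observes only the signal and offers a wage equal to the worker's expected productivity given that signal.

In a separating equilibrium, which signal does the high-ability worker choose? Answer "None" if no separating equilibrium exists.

None

Try high-ability → degree, low-ability → no degree:
  Under separation the firm infers type exactly: degree → high-ability (pays 135), no degree → low-ability (pays 83).
  High-ability: degree gives 135 − 12 = 123; no degree gives 83 − 10 = 73. No deviation. ✓
  Low-ability: no degree gives 83 − 10 = 73; degree gives 135 − 46 = 89. Would deviate. ✗
Try high-ability → no degree, low-ability → degree:
  Under separation the firm infers type exactly: no degree → high-ability (pays 135), degree → low-ability (pays 83).
  High-ability: no degree gives 135 − 10 = 125; degree gives 83 − 12 = 71. No deviation. ✓
  Low-ability: degree gives 83 − 46 = 37; no degree gives 135 − 10 = 125. Would deviate. ✗
Neither assignment is incentive-compatible.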